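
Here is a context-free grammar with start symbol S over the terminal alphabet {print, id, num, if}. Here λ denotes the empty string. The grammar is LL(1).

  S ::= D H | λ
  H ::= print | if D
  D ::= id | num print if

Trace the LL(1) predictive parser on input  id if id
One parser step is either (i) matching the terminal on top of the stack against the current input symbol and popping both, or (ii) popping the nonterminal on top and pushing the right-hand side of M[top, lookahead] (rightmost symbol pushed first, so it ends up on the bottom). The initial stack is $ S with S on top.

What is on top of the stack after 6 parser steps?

     Stack   Input       Action
  1  $ S     id if id $  expand S ::= D H
  2  $ H D   id if id $  expand D ::= id
  3  $ H id  id if id $  match id
  4  $ H     if id $     expand H ::= if D
  5  $ D if  if id $     match if
  6  $ D     id $        expand D ::= id
Stack after step 6: $ id (top = id).

id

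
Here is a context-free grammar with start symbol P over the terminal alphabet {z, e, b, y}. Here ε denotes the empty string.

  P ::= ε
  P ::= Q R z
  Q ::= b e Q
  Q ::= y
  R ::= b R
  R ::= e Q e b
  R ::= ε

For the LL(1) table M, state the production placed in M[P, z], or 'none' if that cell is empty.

FIRST(Q): from Q::=b e Q we get {b}; from Q::=y we get {y}. So FIRST(Q) = {b, y}.
FIRST(R): from R::=b R we get {b}; from R::=e Q e b we get {e}; from R::=ε we get {ε}. So FIRST(R) = {ε, b, e}.
FIRST(P): from P::=ε we get {ε}; from P::=Q R z we get {b, y}. So FIRST(P) = {ε, b, y}.
FOLLOW(P) includes $ since P is the start symbol.
FOLLOW(P): P appears on no right-hand side. Thus FOLLOW(P) = {$}.
For P ::= ε: FIRST(ε) = {ε}, so it goes in M[P, t] for t ∈ {}; since ε ∈ FIRST, also for every t ∈ FOLLOW(P) = {$}.
For P ::= Q R z: FIRST(Q R z) = {b, y}, so it goes in M[P, t] for t ∈ {b, y}.
None of these place a production in M[P, z].

none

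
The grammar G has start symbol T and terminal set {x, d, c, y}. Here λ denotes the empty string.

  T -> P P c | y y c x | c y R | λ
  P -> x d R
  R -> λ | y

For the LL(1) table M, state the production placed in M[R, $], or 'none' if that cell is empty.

R -> λ

FIRST(P): from P->x d R we get {x}. So FIRST(P) = {x}.
FIRST(R): from R->λ we get {λ}; from R->y we get {y}. So FIRST(R) = {λ, y}.
FIRST(T): from T->P P c we get {x}; from T->y y c x we get {y}; from T->c y R we get {c}; from T->λ we get {λ}. So FIRST(T) = {λ, c, x, y}.
FOLLOW(T) includes $ since T is the start symbol.
FOLLOW(T): T appears on no right-hand side. Thus FOLLOW(T) = {$}.
FOLLOW(P): in T->P P c (occurrence 1), P is followed by P c with FIRST {x}; in T->P P c (occurrence 2), P is followed by c with FIRST {c}. Thus FOLLOW(P) = {c, x}.
FOLLOW(R): in T->c y R, the suffix after R is empty, so FOLLOW(R) ⊇ FOLLOW(T) = {$}; in P->x d R, the suffix after R is empty, so FOLLOW(R) ⊇ FOLLOW(P) = {c, x}. Thus FOLLOW(R) = {$, c, x}.
For R -> λ: FIRST(λ) = {λ}, so it goes in M[R, t] for t ∈ {}; since λ ∈ FIRST, also for every t ∈ FOLLOW(R) = {$, c, x}.
For R -> y: FIRST(y) = {y}, so it goes in M[R, t] for t ∈ {y}.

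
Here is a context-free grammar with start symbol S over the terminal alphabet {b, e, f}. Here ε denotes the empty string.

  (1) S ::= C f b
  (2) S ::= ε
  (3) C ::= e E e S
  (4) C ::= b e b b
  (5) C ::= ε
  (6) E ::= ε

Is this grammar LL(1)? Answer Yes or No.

FIRST(S) = {ε, b, e, f}
FIRST(C) = {ε, b, e}
FIRST(E) = {ε}
FOLLOW(S) = {$, f}
FOLLOW(C) = {f}
FOLLOW(E) = {e}
Cell M[S, f] receives both S ::= C f b and S ::= ε — the grammar is not LL(1).

No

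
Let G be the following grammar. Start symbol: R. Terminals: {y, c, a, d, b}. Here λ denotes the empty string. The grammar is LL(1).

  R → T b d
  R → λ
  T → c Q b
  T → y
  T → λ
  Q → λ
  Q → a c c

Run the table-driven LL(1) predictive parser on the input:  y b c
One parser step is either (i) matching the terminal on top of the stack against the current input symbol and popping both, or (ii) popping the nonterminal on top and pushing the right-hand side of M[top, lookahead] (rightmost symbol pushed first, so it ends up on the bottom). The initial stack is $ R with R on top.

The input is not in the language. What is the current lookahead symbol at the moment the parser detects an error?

     Stack    Input    Action
  1  $ R      y b c $  expand R → T b d
  2  $ d b T  y b c $  expand T → y
  3  $ d b y  y b c $  match y
  4  $ d b    b c $    match b
  5  $ d      c $      error: top is terminal d but lookahead is c

c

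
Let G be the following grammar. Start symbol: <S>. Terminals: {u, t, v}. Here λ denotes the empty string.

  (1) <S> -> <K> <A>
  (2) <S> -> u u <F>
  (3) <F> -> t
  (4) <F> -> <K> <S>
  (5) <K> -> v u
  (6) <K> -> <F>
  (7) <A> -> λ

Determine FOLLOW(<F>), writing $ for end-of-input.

{$, t, u, v}

FIRST(<A>) = {λ}
FIRST(<S>) = {t, u, v}  (via <K> <A>)
FIRST(<F>) = {t, v}  (via <K> <S>)
FIRST(<K>) = {t, v}  (via <F>)
FOLLOW(<S>) includes $ since <S> is the start symbol.
FOLLOW(<S>): in <F>-><K> <S>, the suffix after <S> is empty, so FOLLOW(<S>) ⊇ FOLLOW(<F>) = {$, t, u, v}. Thus FOLLOW(<S>) = {$, t, u, v}.
FOLLOW(<K>): in <S>-><K> <A>, <K> is followed by <A> with FIRST {λ}; in <S>-><K> <A>, the suffix after <K> is nullable, so FOLLOW(<K>) ⊇ FOLLOW(<S>) = {$, t, u, v}; in <F>-><K> <S>, <K> is followed by <S> with FIRST {t, u, v}. Thus FOLLOW(<K>) = {$, t, u, v}.
FOLLOW(<F>): in <S>->u u <F>, the suffix after <F> is empty, so FOLLOW(<F>) ⊇ FOLLOW(<S>) = {$, t, u, v}; in <K>-><F>, the suffix after <F> is empty, so FOLLOW(<F>) ⊇ FOLLOW(<K>) = {$, t, u, v}. Thus FOLLOW(<F>) = {$, t, u, v}.
FOLLOW(<A>): in <S>-><K> <A>, the suffix after <A> is empty, so FOLLOW(<A>) ⊇ FOLLOW(<S>) = {$, t, u, v}. Thus FOLLOW(<A>) = {$, t, u, v}.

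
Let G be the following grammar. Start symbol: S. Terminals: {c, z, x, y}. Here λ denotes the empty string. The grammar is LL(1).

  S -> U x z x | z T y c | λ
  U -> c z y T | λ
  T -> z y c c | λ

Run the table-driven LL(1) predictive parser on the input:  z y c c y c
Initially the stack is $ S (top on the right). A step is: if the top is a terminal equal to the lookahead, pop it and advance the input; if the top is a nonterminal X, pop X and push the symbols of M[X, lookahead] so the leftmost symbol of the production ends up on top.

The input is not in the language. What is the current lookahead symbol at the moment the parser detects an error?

c

     Stack      Input          Action
  1  $ S        z y c c y c $  expand S -> z T y c
  2  $ c y T z  z y c c y c $  match z
  3  $ c y T    y c c y c $    expand T -> λ
  4  $ c y      y c c y c $    match y
  5  $ c        c c y c $      match c
  6  $          c y c $        error: stack empty but input remains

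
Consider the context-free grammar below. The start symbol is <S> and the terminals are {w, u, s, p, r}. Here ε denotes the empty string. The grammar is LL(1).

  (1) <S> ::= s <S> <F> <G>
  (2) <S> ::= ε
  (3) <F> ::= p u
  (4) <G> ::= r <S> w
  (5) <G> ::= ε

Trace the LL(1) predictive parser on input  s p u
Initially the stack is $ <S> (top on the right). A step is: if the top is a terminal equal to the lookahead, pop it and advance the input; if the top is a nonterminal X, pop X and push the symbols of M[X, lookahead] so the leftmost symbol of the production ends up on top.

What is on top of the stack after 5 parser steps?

step 1: stack=$ <S>  input=s p u $  — expand <S> ::= s <S> <F> <G>
step 2: stack=$ <G> <F> <S> s  input=s p u $  — match s
step 3: stack=$ <G> <F> <S>  input=p u $  — expand <S> ::= ε
step 4: stack=$ <G> <F>  input=p u $  — expand <F> ::= p u
step 5: stack=$ <G> u p  input=p u $  — match p
Stack after step 5: $ <G> u (top = u).

u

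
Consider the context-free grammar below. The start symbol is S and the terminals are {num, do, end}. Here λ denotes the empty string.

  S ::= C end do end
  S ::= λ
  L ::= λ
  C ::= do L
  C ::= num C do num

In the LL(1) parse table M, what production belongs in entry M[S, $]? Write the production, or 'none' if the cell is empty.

S ::= λ

FIRST(L) = {λ}
FIRST(C) = {do, num}
FIRST(S) = {λ, do, num}  (via C end do end)
FOLLOW(S) includes $ since S is the start symbol.
FOLLOW(S): S appears on no right-hand side. Thus FOLLOW(S) = {$}.
For S ::= C end do end: FIRST(C end do end) = {do, num}, so it goes in M[S, t] for t ∈ {do, num}.
For S ::= λ: FIRST(λ) = {λ}, so it goes in M[S, t] for t ∈ {}; since λ ∈ FIRST, also for every t ∈ FOLLOW(S) = {$}.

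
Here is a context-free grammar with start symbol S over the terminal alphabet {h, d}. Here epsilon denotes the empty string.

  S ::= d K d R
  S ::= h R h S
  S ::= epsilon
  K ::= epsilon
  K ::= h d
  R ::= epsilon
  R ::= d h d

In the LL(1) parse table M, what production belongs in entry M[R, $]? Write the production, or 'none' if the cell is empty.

FIRST(S) = {epsilon, d, h}
FIRST(K) = {epsilon, h}
FIRST(R) = {epsilon, d}
FOLLOW(S) includes $ since S is the start symbol.
FOLLOW(S): in S::=h R h S, the suffix after S is empty (adds nothing new). Thus FOLLOW(S) = {$}.
FOLLOW(R): in S::=d K d R, the suffix after R is empty, so FOLLOW(R) ⊇ FOLLOW(S) = {$}; in S::=h R h S, R is followed by h S with FIRST {h}. Thus FOLLOW(R) = {$, h}.
For R ::= epsilon: FIRST(epsilon) = {epsilon}, so it goes in M[R, t] for t ∈ {}; since epsilon ∈ FIRST, also for every t ∈ FOLLOW(R) = {$, h}.
For R ::= d h d: FIRST(d h d) = {d}, so it goes in M[R, t] for t ∈ {d}.

R ::= epsilon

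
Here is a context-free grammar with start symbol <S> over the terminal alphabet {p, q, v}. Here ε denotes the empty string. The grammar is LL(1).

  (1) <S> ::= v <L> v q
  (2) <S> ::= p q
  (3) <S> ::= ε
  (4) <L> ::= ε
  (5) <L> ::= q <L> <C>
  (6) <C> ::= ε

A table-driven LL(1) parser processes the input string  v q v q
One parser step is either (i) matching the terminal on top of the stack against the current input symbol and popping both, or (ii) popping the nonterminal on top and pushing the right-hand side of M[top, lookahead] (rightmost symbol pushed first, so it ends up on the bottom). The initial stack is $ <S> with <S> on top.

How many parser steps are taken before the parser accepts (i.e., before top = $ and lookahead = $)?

step 1: stack=$ <S>  input=v q v q $  — expand <S> ::= v <L> v q
step 2: stack=$ q v <L> v  input=v q v q $  — match v
step 3: stack=$ q v <L>  input=q v q $  — expand <L> ::= q <L> <C>
step 4: stack=$ q v <C> <L> q  input=q v q $  — match q
step 5: stack=$ q v <C> <L>  input=v q $  — expand <L> ::= ε
step 6: stack=$ q v <C>  input=v q $  — expand <C> ::= ε
step 7: stack=$ q v  input=v q $  — match v
step 8: stack=$ q  input=q $  — match q
Accept reached after 8 steps.

8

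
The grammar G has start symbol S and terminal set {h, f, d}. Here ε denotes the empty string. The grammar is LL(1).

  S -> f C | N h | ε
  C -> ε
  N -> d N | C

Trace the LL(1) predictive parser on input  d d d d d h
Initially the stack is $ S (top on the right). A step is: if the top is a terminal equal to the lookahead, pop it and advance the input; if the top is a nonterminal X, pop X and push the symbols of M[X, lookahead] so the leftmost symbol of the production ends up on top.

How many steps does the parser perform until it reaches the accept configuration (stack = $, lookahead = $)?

step 1: stack=$ S  input=d d d d d h $  — expand S -> N h
step 2: stack=$ h N  input=d d d d d h $  — expand N -> d N
step 3: stack=$ h N d  input=d d d d d h $  — match d
step 4: stack=$ h N  input=d d d d h $  — expand N -> d N
step 5: stack=$ h N d  input=d d d d h $  — match d
step 6: stack=$ h N  input=d d d h $  — expand N -> d N
step 7: stack=$ h N d  input=d d d h $  — match d
step 8: stack=$ h N  input=d d h $  — expand N -> d N
step 9: stack=$ h N d  input=d d h $  — match d
step 10: stack=$ h N  input=d h $  — expand N -> d N
step 11: stack=$ h N d  input=d h $  — match d
step 12: stack=$ h N  input=h $  — expand N -> C
step 13: stack=$ h C  input=h $  — expand C -> ε
step 14: stack=$ h  input=h $  — match h
Accept reached after 14 steps.

14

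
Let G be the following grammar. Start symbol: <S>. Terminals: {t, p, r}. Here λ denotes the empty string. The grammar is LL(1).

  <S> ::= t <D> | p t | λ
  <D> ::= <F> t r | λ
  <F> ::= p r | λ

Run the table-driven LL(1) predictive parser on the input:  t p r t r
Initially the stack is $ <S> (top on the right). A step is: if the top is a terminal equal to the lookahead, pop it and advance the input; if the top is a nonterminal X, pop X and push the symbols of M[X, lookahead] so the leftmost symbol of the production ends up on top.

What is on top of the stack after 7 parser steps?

r

step 1: stack=$ <S>  input=t p r t r $  — expand <S> ::= t <D>
step 2: stack=$ <D> t  input=t p r t r $  — match t
step 3: stack=$ <D>  input=p r t r $  — expand <D> ::= <F> t r
step 4: stack=$ r t <F>  input=p r t r $  — expand <F> ::= p r
step 5: stack=$ r t r p  input=p r t r $  — match p
step 6: stack=$ r t r  input=r t r $  — match r
step 7: stack=$ r t  input=t r $  — match t
Stack after step 7: $ r (top = r).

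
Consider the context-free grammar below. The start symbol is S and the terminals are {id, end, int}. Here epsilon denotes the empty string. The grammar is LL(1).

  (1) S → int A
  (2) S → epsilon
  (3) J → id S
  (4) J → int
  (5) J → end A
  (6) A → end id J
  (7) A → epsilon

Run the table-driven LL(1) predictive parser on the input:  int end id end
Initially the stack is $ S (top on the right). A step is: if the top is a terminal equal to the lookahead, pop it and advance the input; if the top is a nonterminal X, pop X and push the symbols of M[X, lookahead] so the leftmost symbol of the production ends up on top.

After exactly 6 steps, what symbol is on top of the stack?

     Stack       Input             Action
  1  $ S         int end id end $  expand S → int A
  2  $ A int     int end id end $  match int
  3  $ A         end id end $      expand A → end id J
  4  $ J id end  end id end $      match end
  5  $ J id      id end $          match id
  6  $ J         end $             expand J → end A
Stack after step 6: $ A end (top = end).

end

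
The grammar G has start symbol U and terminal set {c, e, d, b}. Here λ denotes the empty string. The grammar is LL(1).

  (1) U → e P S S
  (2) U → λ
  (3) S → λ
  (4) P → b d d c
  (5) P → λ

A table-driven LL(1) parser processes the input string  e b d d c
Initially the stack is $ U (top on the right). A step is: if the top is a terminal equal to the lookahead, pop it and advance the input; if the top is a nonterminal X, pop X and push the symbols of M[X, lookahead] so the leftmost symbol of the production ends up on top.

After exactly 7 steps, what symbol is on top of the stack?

step 1: stack=$ U  input=e b d d c $  — expand U → e P S S
step 2: stack=$ S S P e  input=e b d d c $  — match e
step 3: stack=$ S S P  input=b d d c $  — expand P → b d d c
step 4: stack=$ S S c d d b  input=b d d c $  — match b
step 5: stack=$ S S c d d  input=d d c $  — match d
step 6: stack=$ S S c d  input=d c $  — match d
step 7: stack=$ S S c  input=c $  — match c
Stack after step 7: $ S S (top = S).

S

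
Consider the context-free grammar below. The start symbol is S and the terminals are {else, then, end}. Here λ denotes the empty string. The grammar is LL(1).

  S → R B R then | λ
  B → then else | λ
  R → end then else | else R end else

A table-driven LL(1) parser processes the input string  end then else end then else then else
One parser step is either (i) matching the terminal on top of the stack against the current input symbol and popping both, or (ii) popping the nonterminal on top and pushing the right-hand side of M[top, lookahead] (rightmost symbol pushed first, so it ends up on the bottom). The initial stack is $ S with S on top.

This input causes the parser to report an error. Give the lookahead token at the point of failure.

else

      Stack                     Input                                    Action
   1  $ S                       end then else end then else then else $  expand S → R B R then
   2  $ then R B R              end then else end then else then else $  expand R → end then else
   3  $ then R B else then end  end then else end then else then else $  match end
   4  $ then R B else then      then else end then else then else $      match then
   5  $ then R B else           else end then else then else $           match else
   6  $ then R B                end then else then else $                expand B → λ
   7  $ then R                  end then else then else $                expand R → end then else
   8  $ then else then end      end then else then else $                match end
   9  $ then else then          then else then else $                    match then
  10  $ then else               else then else $                         match else
  11  $ then                    then else $                              match then
  12  $                         else $                                   error: stack empty but input remains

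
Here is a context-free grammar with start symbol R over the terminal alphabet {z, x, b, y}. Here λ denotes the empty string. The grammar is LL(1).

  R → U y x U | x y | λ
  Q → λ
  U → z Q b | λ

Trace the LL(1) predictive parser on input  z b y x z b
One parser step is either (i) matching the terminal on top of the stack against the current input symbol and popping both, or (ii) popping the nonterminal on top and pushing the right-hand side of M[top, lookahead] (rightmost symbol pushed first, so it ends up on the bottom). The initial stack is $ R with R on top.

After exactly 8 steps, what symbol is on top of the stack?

step 1: stack=$ R  input=z b y x z b $  — expand R → U y x U
step 2: stack=$ U x y U  input=z b y x z b $  — expand U → z Q b
step 3: stack=$ U x y b Q z  input=z b y x z b $  — match z
step 4: stack=$ U x y b Q  input=b y x z b $  — expand Q → λ
step 5: stack=$ U x y b  input=b y x z b $  — match b
step 6: stack=$ U x y  input=y x z b $  — match y
step 7: stack=$ U x  input=x z b $  — match x
step 8: stack=$ U  input=z b $  — expand U → z Q b
Stack after step 8: $ b Q z (top = z).

z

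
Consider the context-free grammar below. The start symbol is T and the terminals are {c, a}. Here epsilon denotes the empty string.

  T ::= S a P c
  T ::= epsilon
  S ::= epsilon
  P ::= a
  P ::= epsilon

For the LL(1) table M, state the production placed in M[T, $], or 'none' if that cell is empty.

T ::= epsilon

FIRST(S): from S::=epsilon we get {epsilon}. So FIRST(S) = {epsilon}.
FIRST(P): from P::=a we get {a}; from P::=epsilon we get {epsilon}. So FIRST(P) = {epsilon, a}.
FIRST(T): from T::=S a P c we get {a}; from T::=epsilon we get {epsilon}. So FIRST(T) = {epsilon, a}.
FOLLOW(T) includes $ since T is the start symbol.
FOLLOW(T): T appears on no right-hand side. Thus FOLLOW(T) = {$}.
For T ::= S a P c: FIRST(S a P c) = {a}, so it goes in M[T, t] for t ∈ {a}.
For T ::= epsilon: FIRST(epsilon) = {epsilon}, so it goes in M[T, t] for t ∈ {}; since epsilon ∈ FIRST, also for every t ∈ FOLLOW(T) = {$}.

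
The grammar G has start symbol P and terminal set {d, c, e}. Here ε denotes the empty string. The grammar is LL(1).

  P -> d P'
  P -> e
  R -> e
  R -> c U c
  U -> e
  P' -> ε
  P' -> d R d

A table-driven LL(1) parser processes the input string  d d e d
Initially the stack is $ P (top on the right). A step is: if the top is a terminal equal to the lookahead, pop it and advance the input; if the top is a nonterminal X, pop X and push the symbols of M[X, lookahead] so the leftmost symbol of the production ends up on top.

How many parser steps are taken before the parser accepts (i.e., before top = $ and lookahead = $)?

7

     Stack    Input      Action
  1  $ P      d d e d $  expand P -> d P'
  2  $ P' d   d d e d $  match d
  3  $ P'     d e d $    expand P' -> d R d
  4  $ d R d  d e d $    match d
  5  $ d R    e d $      expand R -> e
  6  $ d e    e d $      match e
  7  $ d      d $        match d
Accept reached after 7 steps.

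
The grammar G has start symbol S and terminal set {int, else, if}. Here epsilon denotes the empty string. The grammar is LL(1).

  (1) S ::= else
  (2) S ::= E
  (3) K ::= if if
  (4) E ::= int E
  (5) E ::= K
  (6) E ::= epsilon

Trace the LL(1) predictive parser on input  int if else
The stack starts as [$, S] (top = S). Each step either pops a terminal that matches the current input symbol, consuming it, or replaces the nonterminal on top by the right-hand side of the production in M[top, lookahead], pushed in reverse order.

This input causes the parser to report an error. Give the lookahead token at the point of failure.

else

step 1: stack=$ S  input=int if else $  — expand S ::= E
step 2: stack=$ E  input=int if else $  — expand E ::= int E
step 3: stack=$ E int  input=int if else $  — match int
step 4: stack=$ E  input=if else $  — expand E ::= K
step 5: stack=$ K  input=if else $  — expand K ::= if if
step 6: stack=$ if if  input=if else $  — match if
step 7: stack=$ if  input=else $  — error: top is terminal if but lookahead is else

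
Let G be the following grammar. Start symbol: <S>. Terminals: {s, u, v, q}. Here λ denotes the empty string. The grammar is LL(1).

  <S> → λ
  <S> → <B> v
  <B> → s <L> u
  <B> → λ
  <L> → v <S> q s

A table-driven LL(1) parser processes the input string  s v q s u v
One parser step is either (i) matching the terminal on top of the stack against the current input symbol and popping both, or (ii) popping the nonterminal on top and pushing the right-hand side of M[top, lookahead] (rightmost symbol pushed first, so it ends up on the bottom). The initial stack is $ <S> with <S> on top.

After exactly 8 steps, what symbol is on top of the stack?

     Stack            Input          Action
  1  $ <S>            s v q s u v $  expand <S> → <B> v
  2  $ v <B>          s v q s u v $  expand <B> → s <L> u
  3  $ v u <L> s      s v q s u v $  match s
  4  $ v u <L>        v q s u v $    expand <L> → v <S> q s
  5  $ v u s q <S> v  v q s u v $    match v
  6  $ v u s q <S>    q s u v $      expand <S> → λ
  7  $ v u s q        q s u v $      match q
  8  $ v u s          s u v $        match s
Stack after step 8: $ v u (top = u).

u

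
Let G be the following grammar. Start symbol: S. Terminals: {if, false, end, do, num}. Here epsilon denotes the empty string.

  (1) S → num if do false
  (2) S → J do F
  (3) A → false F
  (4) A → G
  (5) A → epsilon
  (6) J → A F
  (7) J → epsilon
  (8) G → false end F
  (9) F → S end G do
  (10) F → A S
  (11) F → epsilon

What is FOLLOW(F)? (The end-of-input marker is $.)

FIRST(G): from G→false end F we get {false}. So FIRST(G) = {false}.
FIRST(A): from A→false F we get {false}; from A→G we get {false}; from A→epsilon we get {epsilon}. So FIRST(A) = {epsilon, false}.
FIRST(S): from S→num if do false we get {num}; from S→J do F we get {do, false, num}. So FIRST(S) = {do, false, num}.
FIRST(F): from F→S end G do we get {do, false, num}; from F→A S we get {do, false, num}; from F→epsilon we get {epsilon}. So FIRST(F) = {epsilon, do, false, num}.
FIRST(J): from J→A F we get {epsilon, do, false, num}; from J→epsilon we get {epsilon}. So FIRST(J) = {epsilon, do, false, num}.
FOLLOW(S) includes $ since S is the start symbol.
FOLLOW(J): in S→J do F, J is followed by do F with FIRST {do}. Thus FOLLOW(J) = {do}.
FOLLOW(A): in J→A F, A is followed by F with FIRST {epsilon, do, false, num}; in J→A F, the suffix after A is nullable, so FOLLOW(A) ⊇ FOLLOW(J) = {do}; in F→A S, A is followed by S with FIRST {do, false, num}. Thus FOLLOW(A) = {do, false, num}.
FOLLOW(G): in A→G, the suffix after G is empty, so FOLLOW(G) ⊇ FOLLOW(A) = {do, false, num}; in F→S end G do, G is followed by do with FIRST {do}. Thus FOLLOW(G) = {do, false, num}.
FOLLOW(S): in F→S end G do, S is followed by end G do with FIRST {end}; in F→A S, the suffix after S is empty, so FOLLOW(S) ⊇ FOLLOW(F) = {$, do, end, false, num}. Thus FOLLOW(S) = {$, do, end, false, num}.
FOLLOW(F): in S→J do F, the suffix after F is empty, so FOLLOW(F) ⊇ FOLLOW(S) = {$, do, end, false, num}; in A→false F, the suffix after F is empty, so FOLLOW(F) ⊇ FOLLOW(A) = {do, false, num}; in J→A F, the suffix after F is empty, so FOLLOW(F) ⊇ FOLLOW(J) = {do}; in G→false end F, the suffix after F is empty, so FOLLOW(F) ⊇ FOLLOW(G) = {do, false, num}. Thus FOLLOW(F) = {$, do, end, false, num}.

{$, do, end, false, num}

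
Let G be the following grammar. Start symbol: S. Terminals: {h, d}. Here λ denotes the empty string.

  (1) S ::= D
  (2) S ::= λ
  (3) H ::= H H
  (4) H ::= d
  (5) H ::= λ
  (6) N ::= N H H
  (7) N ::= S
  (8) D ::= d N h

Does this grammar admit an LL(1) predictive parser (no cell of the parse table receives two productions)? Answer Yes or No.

No

FIRST(S) = {λ, d}
FIRST(H) = {λ, d}
FIRST(N) = {λ, d}
FIRST(D) = {d}
FOLLOW(S) = {$, d, h}
FOLLOW(H) = {d, h}
FOLLOW(N) = {d, h}
FOLLOW(D) = {$, d, h}
Cell M[H, d] receives both H ::= H H and H ::= d and H ::= λ — the grammar is not LL(1).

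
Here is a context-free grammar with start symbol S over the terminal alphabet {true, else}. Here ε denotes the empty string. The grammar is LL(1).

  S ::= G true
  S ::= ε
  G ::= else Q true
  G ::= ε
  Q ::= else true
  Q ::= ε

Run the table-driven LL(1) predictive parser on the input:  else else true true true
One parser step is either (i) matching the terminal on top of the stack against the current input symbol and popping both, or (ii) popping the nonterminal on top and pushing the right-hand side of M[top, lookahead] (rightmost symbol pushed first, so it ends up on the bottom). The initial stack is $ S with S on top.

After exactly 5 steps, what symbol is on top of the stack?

true

step 1: stack=$ S  input=else else true true true $  — expand S ::= G true
step 2: stack=$ true G  input=else else true true true $  — expand G ::= else Q true
step 3: stack=$ true true Q else  input=else else true true true $  — match else
step 4: stack=$ true true Q  input=else true true true $  — expand Q ::= else true
step 5: stack=$ true true true else  input=else true true true $  — match else
Stack after step 5: $ true true true (top = true).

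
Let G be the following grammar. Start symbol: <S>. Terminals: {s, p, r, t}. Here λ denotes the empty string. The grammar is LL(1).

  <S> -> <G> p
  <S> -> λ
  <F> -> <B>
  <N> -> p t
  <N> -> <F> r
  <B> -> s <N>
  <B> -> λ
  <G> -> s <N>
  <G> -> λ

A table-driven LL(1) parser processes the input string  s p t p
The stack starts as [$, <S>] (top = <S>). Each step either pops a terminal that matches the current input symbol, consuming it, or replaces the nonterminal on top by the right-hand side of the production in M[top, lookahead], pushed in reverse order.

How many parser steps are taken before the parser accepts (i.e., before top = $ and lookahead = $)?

7

step 1: stack=$ <S>  input=s p t p $  — expand <S> -> <G> p
step 2: stack=$ p <G>  input=s p t p $  — expand <G> -> s <N>
step 3: stack=$ p <N> s  input=s p t p $  — match s
step 4: stack=$ p <N>  input=p t p $  — expand <N> -> p t
step 5: stack=$ p t p  input=p t p $  — match p
step 6: stack=$ p t  input=t p $  — match t
step 7: stack=$ p  input=p $  — match p
Accept reached after 7 steps.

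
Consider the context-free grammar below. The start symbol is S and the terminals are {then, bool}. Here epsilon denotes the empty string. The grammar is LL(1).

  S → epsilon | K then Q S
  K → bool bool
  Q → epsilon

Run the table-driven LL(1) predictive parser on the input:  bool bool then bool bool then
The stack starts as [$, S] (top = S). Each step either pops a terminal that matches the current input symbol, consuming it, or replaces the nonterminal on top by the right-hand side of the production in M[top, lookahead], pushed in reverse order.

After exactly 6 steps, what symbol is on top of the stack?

S

     Stack                 Input                            Action
  1  $ S                   bool bool then bool bool then $  expand S → K then Q S
  2  $ S Q then K          bool bool then bool bool then $  expand K → bool bool
  3  $ S Q then bool bool  bool bool then bool bool then $  match bool
  4  $ S Q then bool       bool then bool bool then $       match bool
  5  $ S Q then            then bool bool then $            match then
  6  $ S Q                 bool bool then $                 expand Q → epsilon
Stack after step 6: $ S (top = S).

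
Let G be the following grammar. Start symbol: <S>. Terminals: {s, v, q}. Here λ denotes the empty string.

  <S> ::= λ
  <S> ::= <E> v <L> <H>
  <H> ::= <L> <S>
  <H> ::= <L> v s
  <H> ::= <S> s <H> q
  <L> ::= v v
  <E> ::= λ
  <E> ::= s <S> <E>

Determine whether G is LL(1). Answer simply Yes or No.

FIRST(<S>) = {λ, s, v}
FIRST(<H>) = {s, v}
FIRST(<L>) = {v}
FIRST(<E>) = {λ, s}
FOLLOW(<S>) = {$, q, s, v}
FOLLOW(<H>) = {$, q, s, v}
FOLLOW(<L>) = {$, q, s, v}
FOLLOW(<E>) = {v}
Cell M[<H>, v] receives both <H> ::= <L> <S> and <H> ::= <L> v s and <H> ::= <S> s <H> q — the grammar is not LL(1).

No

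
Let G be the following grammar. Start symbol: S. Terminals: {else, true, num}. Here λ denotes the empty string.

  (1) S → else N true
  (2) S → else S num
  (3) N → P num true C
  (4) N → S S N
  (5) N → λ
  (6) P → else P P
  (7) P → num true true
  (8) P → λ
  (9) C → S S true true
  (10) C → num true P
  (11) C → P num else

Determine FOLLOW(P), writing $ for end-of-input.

{else, num, true}

FIRST(S) = {else}
FIRST(P) = {λ, else, num}
FIRST(N) = {λ, else, num}  (via P num true C, S S N)
FIRST(C) = {else, num}  (via S S true true, P num else)
FOLLOW(S) includes $ since S is the start symbol.
FOLLOW(N): in S→else N true, N is followed by true with FIRST {true}; in N→S S N, the suffix after N is empty (adds nothing new). Thus FOLLOW(N) = {true}.
FOLLOW(S): in S→else S num, S is followed by num with FIRST {num}; in N→S S N (occurrence 1), S is followed by S N with FIRST {else}; in N→S S N (occurrence 2), S is followed by N with FIRST {λ, else, num}; in N→S S N (occurrence 2), the suffix after S is nullable, so FOLLOW(S) ⊇ FOLLOW(N) = {true}; in C→S S true true (occurrence 1), S is followed by S true true with FIRST {else}; in C→S S true true (occurrence 2), S is followed by true true with FIRST {true}. Thus FOLLOW(S) = {$, else, num, true}.
FOLLOW(C): in N→P num true C, the suffix after C is empty, so FOLLOW(C) ⊇ FOLLOW(N) = {true}. Thus FOLLOW(C) = {true}.
FOLLOW(P): in N→P num true C, P is followed by num true C with FIRST {num}; in P→else P P (occurrence 1), P is followed by P with FIRST {λ, else, num}; in P→else P P (occurrence 1), the suffix after P is nullable (adds nothing new); in P→else P P (occurrence 2), the suffix after P is empty (adds nothing new); in C→num true P, the suffix after P is empty, so FOLLOW(P) ⊇ FOLLOW(C) = {true}; in C→P num else, P is followed by num else with FIRST {num}. Thus FOLLOW(P) = {else, num, true}.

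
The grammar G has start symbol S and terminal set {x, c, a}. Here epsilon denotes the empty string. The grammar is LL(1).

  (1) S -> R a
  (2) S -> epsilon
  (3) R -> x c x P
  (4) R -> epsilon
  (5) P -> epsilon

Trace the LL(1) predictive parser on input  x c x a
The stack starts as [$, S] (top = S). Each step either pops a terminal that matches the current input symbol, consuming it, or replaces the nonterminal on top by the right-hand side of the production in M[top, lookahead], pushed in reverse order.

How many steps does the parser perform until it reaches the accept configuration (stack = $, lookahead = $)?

     Stack        Input      Action
  1  $ S          x c x a $  expand S -> R a
  2  $ a R        x c x a $  expand R -> x c x P
  3  $ a P x c x  x c x a $  match x
  4  $ a P x c    c x a $    match c
  5  $ a P x      x a $      match x
  6  $ a P        a $        expand P -> epsilon
  7  $ a          a $        match a
Accept reached after 7 steps.

7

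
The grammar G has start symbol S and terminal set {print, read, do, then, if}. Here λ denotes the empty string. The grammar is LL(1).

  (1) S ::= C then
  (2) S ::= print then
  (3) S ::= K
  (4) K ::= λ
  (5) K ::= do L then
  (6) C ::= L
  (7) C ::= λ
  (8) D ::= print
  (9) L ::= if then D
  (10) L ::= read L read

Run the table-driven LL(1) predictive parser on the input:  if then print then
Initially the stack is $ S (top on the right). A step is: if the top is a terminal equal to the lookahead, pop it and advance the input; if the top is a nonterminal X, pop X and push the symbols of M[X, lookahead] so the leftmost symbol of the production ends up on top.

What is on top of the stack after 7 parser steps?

then

step 1: stack=$ S  input=if then print then $  — expand S ::= C then
step 2: stack=$ then C  input=if then print then $  — expand C ::= L
step 3: stack=$ then L  input=if then print then $  — expand L ::= if then D
step 4: stack=$ then D then if  input=if then print then $  — match if
step 5: stack=$ then D then  input=then print then $  — match then
step 6: stack=$ then D  input=print then $  — expand D ::= print
step 7: stack=$ then print  input=print then $  — match print
Stack after step 7: $ then (top = then).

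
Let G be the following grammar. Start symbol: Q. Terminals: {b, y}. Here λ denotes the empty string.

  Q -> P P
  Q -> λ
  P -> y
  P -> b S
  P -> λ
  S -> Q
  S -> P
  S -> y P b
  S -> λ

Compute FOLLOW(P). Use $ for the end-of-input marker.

FIRST(P): from P->y we get {y}; from P->b S we get {b}; from P->λ we get {λ}. So FIRST(P) = {λ, b, y}.
FIRST(Q): from Q->P P we get {λ, b, y}; from Q->λ we get {λ}. So FIRST(Q) = {λ, b, y}.
FIRST(S): from S->Q we get {λ, b, y}; from S->P we get {λ, b, y}; from S->y P b we get {y}; from S->λ we get {λ}. So FIRST(S) = {λ, b, y}.
FOLLOW(Q) includes $ since Q is the start symbol.
FOLLOW(Q): in S->Q, the suffix after Q is empty, so FOLLOW(Q) ⊇ FOLLOW(S) = {$, b, y}. Thus FOLLOW(Q) = {$, b, y}.
FOLLOW(P): in Q->P P (occurrence 1), P is followed by P with FIRST {λ, b, y}; in Q->P P (occurrence 1), the suffix after P is nullable, so FOLLOW(P) ⊇ FOLLOW(Q) = {$, b, y}; in Q->P P (occurrence 2), the suffix after P is empty, so FOLLOW(P) ⊇ FOLLOW(Q) = {$, b, y}; in S->P, the suffix after P is empty, so FOLLOW(P) ⊇ FOLLOW(S) = {$, b, y}; in S->y P b, P is followed by b with FIRST {b}. Thus FOLLOW(P) = {$, b, y}.
FOLLOW(S): in P->b S, the suffix after S is empty, so FOLLOW(S) ⊇ FOLLOW(P) = {$, b, y}. Thus FOLLOW(S) = {$, b, y}.

{$, b, y}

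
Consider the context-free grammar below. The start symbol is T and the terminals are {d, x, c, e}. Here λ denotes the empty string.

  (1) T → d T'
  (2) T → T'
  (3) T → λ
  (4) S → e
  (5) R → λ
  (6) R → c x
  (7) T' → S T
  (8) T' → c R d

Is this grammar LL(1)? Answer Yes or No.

Yes

FIRST(T) = {λ, c, d, e}
FIRST(S) = {e}
FIRST(R) = {λ, c}
FIRST(T') = {c, e}
FOLLOW(T) = {$}
FOLLOW(S) = {$, c, d, e}
FOLLOW(R) = {d}
FOLLOW(T') = {$}
Each cell of M receives at most one production.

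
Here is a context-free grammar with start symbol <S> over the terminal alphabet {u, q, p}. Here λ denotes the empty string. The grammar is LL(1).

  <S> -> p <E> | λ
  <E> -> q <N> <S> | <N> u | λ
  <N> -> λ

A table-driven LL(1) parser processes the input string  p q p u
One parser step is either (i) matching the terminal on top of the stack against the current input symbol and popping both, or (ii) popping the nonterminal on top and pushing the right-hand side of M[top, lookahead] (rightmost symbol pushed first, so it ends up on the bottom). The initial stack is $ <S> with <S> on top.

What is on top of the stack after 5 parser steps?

<S>

step 1: stack=$ <S>  input=p q p u $  — expand <S> -> p <E>
step 2: stack=$ <E> p  input=p q p u $  — match p
step 3: stack=$ <E>  input=q p u $  — expand <E> -> q <N> <S>
step 4: stack=$ <S> <N> q  input=q p u $  — match q
step 5: stack=$ <S> <N>  input=p u $  — expand <N> -> λ
Stack after step 5: $ <S> (top = <S>).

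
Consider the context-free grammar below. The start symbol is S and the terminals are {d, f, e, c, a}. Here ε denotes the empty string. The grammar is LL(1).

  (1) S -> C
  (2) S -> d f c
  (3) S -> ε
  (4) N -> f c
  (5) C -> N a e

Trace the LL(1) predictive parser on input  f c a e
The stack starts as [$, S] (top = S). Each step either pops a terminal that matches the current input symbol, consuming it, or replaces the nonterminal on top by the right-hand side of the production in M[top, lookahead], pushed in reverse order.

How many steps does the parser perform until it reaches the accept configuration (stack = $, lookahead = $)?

     Stack      Input      Action
  1  $ S        f c a e $  expand S -> C
  2  $ C        f c a e $  expand C -> N a e
  3  $ e a N    f c a e $  expand N -> f c
  4  $ e a c f  f c a e $  match f
  5  $ e a c    c a e $    match c
  6  $ e a      a e $      match a
  7  $ e        e $        match e
Accept reached after 7 steps.

7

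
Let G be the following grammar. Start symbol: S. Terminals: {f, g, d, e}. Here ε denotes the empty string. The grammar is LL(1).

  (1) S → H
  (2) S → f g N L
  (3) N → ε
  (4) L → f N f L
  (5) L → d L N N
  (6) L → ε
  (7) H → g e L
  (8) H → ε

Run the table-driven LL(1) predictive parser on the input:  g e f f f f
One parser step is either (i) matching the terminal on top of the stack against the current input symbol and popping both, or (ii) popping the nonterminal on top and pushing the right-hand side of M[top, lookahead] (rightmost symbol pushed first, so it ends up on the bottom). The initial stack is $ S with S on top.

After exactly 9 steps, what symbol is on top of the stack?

f

     Stack      Input          Action
  1  $ S        g e f f f f $  expand S → H
  2  $ H        g e f f f f $  expand H → g e L
  3  $ L e g    g e f f f f $  match g
  4  $ L e      e f f f f $    match e
  5  $ L        f f f f $      expand L → f N f L
  6  $ L f N f  f f f f $      match f
  7  $ L f N    f f f $        expand N → ε
  8  $ L f      f f f $        match f
  9  $ L        f f $          expand L → f N f L
Stack after step 9: $ L f N f (top = f).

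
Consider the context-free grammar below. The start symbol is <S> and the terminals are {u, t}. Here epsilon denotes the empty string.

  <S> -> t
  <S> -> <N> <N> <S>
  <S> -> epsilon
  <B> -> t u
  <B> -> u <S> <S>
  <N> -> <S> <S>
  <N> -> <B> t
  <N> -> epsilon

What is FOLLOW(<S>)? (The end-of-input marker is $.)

FIRST(<B>): from <B>->t u we get {t}; from <B>->u <S> <S> we get {u}. So FIRST(<B>) = {t, u}.
FIRST(<S>): from <S>->t we get {t}; from <S>-><N> <N> <S> we get {epsilon, t, u}; from <S>->epsilon we get {epsilon}. So FIRST(<S>) = {epsilon, t, u}.
FIRST(<N>): from <N>-><S> <S> we get {epsilon, t, u}; from <N>-><B> t we get {t, u}; from <N>->epsilon we get {epsilon}. So FIRST(<N>) = {epsilon, t, u}.
FOLLOW(<S>) includes $ since <S> is the start symbol.
FOLLOW(<B>): in <N>-><B> t, <B> is followed by t with FIRST {t}. Thus FOLLOW(<B>) = {t}.
FOLLOW(<S>): in <S>-><N> <N> <S>, the suffix after <S> is empty (adds nothing new); in <B>->u <S> <S> (occurrence 1), <S> is followed by <S> with FIRST {epsilon, t, u}; in <B>->u <S> <S> (occurrence 1), the suffix after <S> is nullable, so FOLLOW(<S>) ⊇ FOLLOW(<B>) = {t}; in <B>->u <S> <S> (occurrence 2), the suffix after <S> is empty, so FOLLOW(<S>) ⊇ FOLLOW(<B>) = {t}; in <N>-><S> <S> (occurrence 1), <S> is followed by <S> with FIRST {epsilon, t, u}; in <N>-><S> <S> (occurrence 1), the suffix after <S> is nullable, so FOLLOW(<S>) ⊇ FOLLOW(<N>) = {$, t, u}; in <N>-><S> <S> (occurrence 2), the suffix after <S> is empty, so FOLLOW(<S>) ⊇ FOLLOW(<N>) = {$, t, u}. Thus FOLLOW(<S>) = {$, t, u}.
FOLLOW(<N>): in <S>-><N> <N> <S> (occurrence 1), <N> is followed by <N> <S> with FIRST {epsilon, t, u}; in <S>-><N> <N> <S> (occurrence 1), the suffix after <N> is nullable, so FOLLOW(<N>) ⊇ FOLLOW(<S>) = {$, t, u}; in <S>-><N> <N> <S> (occurrence 2), <N> is followed by <S> with FIRST {epsilon, t, u}; in <S>-><N> <N> <S> (occurrence 2), the suffix after <N> is nullable, so FOLLOW(<N>) ⊇ FOLLOW(<S>) = {$, t, u}. Thus FOLLOW(<N>) = {$, t, u}.

{$, t, u}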